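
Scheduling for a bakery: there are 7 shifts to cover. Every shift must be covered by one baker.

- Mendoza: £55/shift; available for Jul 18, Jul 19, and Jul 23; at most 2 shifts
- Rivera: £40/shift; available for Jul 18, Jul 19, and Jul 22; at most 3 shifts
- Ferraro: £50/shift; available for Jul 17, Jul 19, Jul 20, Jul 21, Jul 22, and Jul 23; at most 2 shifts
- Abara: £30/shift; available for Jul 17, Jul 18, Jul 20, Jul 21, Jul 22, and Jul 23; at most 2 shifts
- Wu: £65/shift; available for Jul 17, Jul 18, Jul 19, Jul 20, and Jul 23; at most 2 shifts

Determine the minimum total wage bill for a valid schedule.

£280

Picking the cheapest available baker for each shift independently would cost £220, but that ignores the shift limits.
An optimal schedule: Jul 17→Abara, Jul 18→Rivera, Jul 19→Rivera, Jul 20→Ferraro, Jul 21→Abara, Jul 22→Rivera, Jul 23→Ferraro.
Total: 30 + 40 + 40 + 50 + 30 + 40 + 50 = £280.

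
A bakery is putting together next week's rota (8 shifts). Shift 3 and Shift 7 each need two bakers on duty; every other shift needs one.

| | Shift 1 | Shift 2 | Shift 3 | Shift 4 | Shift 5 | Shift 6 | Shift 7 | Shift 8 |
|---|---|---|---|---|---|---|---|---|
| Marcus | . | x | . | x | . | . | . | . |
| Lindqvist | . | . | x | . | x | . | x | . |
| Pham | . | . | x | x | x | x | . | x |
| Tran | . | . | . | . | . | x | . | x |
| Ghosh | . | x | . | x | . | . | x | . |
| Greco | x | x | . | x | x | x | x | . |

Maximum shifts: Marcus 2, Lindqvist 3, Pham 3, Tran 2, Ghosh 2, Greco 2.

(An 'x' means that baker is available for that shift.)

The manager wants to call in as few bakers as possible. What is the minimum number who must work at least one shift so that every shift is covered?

10 slots to fill and no one can take more than 3, so at least ⌈10/3⌉ = 4 bakers are needed.
Marcus, Lindqvist, Pham, and Greco alone can cover everything: Shift 1→Greco, Shift 2→Marcus, Shift 3→Lindqvist+Pham, Shift 4→Marcus, Shift 5→Lindqvist, Shift 6→Pham, Shift 7→Lindqvist+Greco, Shift 8→Pham.

4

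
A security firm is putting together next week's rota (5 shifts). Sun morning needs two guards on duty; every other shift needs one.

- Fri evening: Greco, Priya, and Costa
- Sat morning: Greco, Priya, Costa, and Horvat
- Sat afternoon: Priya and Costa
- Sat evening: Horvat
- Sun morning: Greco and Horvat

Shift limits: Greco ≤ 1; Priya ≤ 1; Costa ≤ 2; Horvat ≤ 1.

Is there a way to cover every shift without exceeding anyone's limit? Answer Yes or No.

No

Shifts {Sat evening, Sun morning} need 3 worker-slots in total, but the guards available for any of those shifts (Greco and Horvat) can supply at most 2 among them. So no valid schedule exists.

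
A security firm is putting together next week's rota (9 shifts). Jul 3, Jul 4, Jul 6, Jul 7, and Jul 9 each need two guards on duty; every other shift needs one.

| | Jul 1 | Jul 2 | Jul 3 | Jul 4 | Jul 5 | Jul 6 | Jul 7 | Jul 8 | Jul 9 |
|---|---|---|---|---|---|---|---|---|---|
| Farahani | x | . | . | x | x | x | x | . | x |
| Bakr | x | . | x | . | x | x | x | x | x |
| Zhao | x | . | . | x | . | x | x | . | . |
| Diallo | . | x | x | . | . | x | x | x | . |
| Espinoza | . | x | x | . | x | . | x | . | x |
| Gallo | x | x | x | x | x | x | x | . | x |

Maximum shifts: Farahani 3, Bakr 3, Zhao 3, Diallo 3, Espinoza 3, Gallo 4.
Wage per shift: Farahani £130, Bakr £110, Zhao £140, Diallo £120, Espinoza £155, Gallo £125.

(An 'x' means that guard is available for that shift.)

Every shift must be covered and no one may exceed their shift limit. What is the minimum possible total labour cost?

Picking the cheapest available guard for each shift independently would cost £1630, but that ignores the shift limits.
An optimal schedule: Jul 1→Bakr, Jul 2→Diallo, Jul 3→Diallo+Gallo, Jul 4→Gallo+Farahani, Jul 5→Bakr, Jul 6→Diallo+Gallo, Jul 7→Farahani+Zhao, Jul 8→Bakr, Jul 9→Gallo+Farahani.
Total: 110 + 120 + 120 + 125 + 125 + 130 + 110 + 120 + 125 + 130 + 140 + 110 + 125 + 130 = £1720.

£1720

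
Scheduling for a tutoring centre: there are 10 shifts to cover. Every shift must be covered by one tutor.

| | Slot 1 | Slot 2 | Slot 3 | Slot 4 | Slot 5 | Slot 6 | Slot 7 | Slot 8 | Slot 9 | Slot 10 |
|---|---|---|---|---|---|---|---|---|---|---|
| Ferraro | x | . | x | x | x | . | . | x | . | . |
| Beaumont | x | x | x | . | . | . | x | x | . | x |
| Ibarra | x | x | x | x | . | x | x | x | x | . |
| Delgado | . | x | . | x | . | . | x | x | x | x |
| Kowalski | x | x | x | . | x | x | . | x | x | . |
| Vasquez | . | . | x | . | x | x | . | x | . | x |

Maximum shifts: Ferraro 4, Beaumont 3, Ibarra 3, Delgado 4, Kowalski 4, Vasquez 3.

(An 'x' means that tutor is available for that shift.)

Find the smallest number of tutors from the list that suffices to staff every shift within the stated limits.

10 slots to fill and no one can take more than 4, so at least ⌈10/4⌉ = 3 tutors are needed.
Ferraro, Beaumont, and Ibarra alone can cover everything: Slot 1→Ferraro, Slot 2→Beaumont, Slot 3→Ferraro, Slot 4→Ferraro, Slot 5→Ferraro, Slot 6→Ibarra, Slot 7→Beaumont, Slot 8→Ibarra, Slot 9→Ibarra, Slot 10→Beaumont.

3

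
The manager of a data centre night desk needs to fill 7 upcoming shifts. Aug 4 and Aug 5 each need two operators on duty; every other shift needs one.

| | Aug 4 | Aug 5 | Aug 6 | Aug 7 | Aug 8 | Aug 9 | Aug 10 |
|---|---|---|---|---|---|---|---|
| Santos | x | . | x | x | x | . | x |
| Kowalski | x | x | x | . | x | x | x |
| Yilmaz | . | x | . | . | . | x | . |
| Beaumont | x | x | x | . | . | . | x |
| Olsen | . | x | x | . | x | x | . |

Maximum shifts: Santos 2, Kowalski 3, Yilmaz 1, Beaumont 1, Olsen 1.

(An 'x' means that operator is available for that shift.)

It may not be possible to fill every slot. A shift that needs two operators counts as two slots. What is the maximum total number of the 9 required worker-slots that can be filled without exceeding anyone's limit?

Total capacity across all operators is 2+3+1+1+1 = 8, and 9 slots are needed, so at most 8 can be filled.
An assignment achieving 8: Aug 4→Santos+Kowalski, Aug 5→Yilmaz+Olsen, Aug 7→Santos, Aug 8→Kowalski, Aug 9→Kowalski, Aug 10→Beaumont.
Loads: Santos 2/2, Kowalski 3/3, Yilmaz 1/1, Beaumont 1/1, Olsen 1/1.

8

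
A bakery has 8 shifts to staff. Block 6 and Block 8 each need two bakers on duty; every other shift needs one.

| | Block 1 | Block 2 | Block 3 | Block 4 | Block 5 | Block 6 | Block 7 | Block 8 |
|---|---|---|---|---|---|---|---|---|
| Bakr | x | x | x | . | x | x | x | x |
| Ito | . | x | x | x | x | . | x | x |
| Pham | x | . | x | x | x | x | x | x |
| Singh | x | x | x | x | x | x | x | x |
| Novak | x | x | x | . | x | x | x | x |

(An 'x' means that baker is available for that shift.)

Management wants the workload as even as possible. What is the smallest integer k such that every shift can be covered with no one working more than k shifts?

With 5 bakers and 10 worker-slots to fill, someone must work at least ⌈10/5⌉ = 2 shifts, so k ≥ 2.
k = 2 works: Block 1→Bakr, Block 2→Bakr, Block 3→Ito, Block 4→Ito, Block 5→Pham, Block 6→Singh+Novak, Block 7→Pham, Block 8→Singh+Novak.
Loads: Bakr 2, Ito 2, Pham 2, Singh 2, Novak 2 — all ≤ 2.

2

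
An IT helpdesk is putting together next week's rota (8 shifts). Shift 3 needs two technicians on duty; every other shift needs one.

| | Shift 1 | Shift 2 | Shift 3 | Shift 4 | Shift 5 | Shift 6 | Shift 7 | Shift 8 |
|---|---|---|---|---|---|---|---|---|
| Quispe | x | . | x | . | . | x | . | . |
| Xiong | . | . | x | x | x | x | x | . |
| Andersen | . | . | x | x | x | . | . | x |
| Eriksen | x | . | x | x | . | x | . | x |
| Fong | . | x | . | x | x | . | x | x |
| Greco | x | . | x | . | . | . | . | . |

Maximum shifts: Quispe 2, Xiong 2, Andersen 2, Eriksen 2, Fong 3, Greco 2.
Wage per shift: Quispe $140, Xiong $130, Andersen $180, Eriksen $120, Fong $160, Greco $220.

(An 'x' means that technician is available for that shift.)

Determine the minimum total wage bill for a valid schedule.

$1260

Shift 2 can only be covered by Fong, so that assignment is forced.
Picking the cheapest available technician for each shift independently would cost $1150, but that ignores the shift limits.
An optimal schedule: Shift 1→Eriksen, Shift 2→Fong, Shift 3→Eriksen+Quispe, Shift 4→Fong, Shift 5→Xiong, Shift 6→Quispe, Shift 7→Xiong, Shift 8→Fong.
Total: 120 + 160 + 120 + 140 + 160 + 130 + 140 + 130 + 160 = $1260.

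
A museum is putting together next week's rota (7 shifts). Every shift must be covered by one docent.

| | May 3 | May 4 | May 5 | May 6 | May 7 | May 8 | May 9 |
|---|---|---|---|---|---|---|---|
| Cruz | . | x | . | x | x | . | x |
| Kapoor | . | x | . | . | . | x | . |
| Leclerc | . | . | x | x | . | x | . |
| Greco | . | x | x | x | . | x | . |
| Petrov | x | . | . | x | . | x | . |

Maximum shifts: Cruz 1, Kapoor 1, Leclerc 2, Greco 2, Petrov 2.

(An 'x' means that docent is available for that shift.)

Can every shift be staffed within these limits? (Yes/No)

Total capacity is 8 and 7 slots are needed, so capacity alone doesn't rule it out.
Shifts {May 7, May 9} need 2 worker-slots in total, but the docents available for any of those shifts (Cruz) can supply at most 1 among them. So no valid schedule exists.

No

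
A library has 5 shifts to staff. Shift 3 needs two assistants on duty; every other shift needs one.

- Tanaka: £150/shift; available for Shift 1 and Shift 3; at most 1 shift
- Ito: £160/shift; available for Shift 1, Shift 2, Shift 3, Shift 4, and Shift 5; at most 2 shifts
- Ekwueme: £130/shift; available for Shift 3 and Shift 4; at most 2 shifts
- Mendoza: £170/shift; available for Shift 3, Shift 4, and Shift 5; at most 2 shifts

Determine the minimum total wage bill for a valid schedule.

Shift 2 can only be covered by Ito, so that assignment is forced.
Picking the cheapest available assistant for each shift independently would cost £880, but that ignores the shift limits.
An optimal schedule: Shift 1→Tanaka, Shift 2→Ito, Shift 3→Ekwueme+Mendoza, Shift 4→Ekwueme, Shift 5→Ito.
Total: 150 + 160 + 130 + 170 + 130 + 160 = £900.

£900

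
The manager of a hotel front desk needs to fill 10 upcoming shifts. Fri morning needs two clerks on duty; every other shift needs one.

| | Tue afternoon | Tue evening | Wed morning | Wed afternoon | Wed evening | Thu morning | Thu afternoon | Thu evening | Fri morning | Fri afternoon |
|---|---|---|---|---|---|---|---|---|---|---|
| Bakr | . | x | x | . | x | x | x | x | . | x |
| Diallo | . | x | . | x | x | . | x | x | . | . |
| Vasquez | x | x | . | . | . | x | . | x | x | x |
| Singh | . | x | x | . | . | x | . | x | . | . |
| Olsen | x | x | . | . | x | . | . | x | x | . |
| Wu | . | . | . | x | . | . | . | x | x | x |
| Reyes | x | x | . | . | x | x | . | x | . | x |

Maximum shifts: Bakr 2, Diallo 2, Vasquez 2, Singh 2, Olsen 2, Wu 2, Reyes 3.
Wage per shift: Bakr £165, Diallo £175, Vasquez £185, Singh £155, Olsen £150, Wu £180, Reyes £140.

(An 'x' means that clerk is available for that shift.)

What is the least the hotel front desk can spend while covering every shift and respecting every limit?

Picking the cheapest available clerk for each shift independently would cost £1665, but that ignores the shift limits.
An optimal schedule: Tue afternoon→Reyes, Tue evening→Olsen, Wed morning→Singh, Wed afternoon→Diallo, Wed evening→Reyes, Thu morning→Reyes, Thu afternoon→Bakr, Thu evening→Singh, Fri morning→Olsen+Wu, Fri afternoon→Bakr.
Total: 140 + 150 + 155 + 175 + 140 + 140 + 165 + 155 + 150 + 180 + 165 = £1715.

£1715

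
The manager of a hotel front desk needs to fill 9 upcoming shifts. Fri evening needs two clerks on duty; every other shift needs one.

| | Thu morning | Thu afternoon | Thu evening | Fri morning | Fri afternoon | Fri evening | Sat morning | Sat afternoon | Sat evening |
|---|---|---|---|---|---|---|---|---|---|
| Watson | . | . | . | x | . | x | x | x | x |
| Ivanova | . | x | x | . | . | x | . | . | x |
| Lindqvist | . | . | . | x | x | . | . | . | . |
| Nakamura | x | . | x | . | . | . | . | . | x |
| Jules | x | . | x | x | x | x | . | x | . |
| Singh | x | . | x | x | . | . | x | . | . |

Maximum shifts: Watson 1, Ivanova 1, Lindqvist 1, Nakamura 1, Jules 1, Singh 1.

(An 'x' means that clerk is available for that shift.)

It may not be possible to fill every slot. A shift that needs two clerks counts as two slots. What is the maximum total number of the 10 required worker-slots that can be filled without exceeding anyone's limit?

6

Total capacity across all clerks is 1+1+1+1+1+1 = 6, and 10 slots are needed, so at most 6 can be filled.
An assignment achieving 6: Thu morning→Nakamura, Thu afternoon→Ivanova, Thu evening→Singh, Fri afternoon→Lindqvist, Sat morning→Watson, Sat afternoon→Jules.
Loads: Watson 1/1, Ivanova 1/1, Lindqvist 1/1, Nakamura 1/1, Jules 1/1, Singh 1/1.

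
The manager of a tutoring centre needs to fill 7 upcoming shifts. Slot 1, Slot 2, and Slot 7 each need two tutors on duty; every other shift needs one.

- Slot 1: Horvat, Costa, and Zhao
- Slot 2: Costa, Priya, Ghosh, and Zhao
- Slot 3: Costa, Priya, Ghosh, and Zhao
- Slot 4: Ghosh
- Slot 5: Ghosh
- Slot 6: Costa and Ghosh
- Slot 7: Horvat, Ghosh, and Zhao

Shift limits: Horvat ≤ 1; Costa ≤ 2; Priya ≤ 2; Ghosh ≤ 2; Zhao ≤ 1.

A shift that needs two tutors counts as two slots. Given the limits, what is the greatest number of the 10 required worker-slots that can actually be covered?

8

Total capacity across all tutors is 1+2+2+2+1 = 8, and 10 slots are needed, so at most 8 can be filled.
An assignment achieving 8: Slot 1→Horvat+Costa, Slot 2→Priya, Slot 3→Priya, Slot 4→Ghosh, Slot 5→Ghosh, Slot 6→Costa, Slot 7→Zhao.
Loads: Horvat 1/1, Costa 2/2, Priya 2/2, Ghosh 2/2, Zhao 1/1.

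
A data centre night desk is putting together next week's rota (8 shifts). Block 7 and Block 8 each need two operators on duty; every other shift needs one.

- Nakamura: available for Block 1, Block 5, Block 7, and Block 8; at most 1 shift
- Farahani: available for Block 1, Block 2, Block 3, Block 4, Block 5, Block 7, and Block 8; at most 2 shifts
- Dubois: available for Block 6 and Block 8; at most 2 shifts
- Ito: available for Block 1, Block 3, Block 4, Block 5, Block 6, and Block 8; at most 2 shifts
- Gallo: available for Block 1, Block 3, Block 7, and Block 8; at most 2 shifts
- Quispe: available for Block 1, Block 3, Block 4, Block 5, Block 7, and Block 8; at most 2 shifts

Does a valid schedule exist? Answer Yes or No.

Yes

Block 2 can only be covered by Farahani, so that assignment is forced.
One valid schedule: Block 1→Ito, Block 2→Farahani, Block 3→Ito, Block 4→Farahani, Block 5→Nakamura, Block 6→Dubois, Block 7→Gallo+Quispe, Block 8→Dubois+Gallo.
Loads: Nakamura 1/1, Farahani 2/2, Dubois 2/2, Ito 2/2, Gallo 2/2, Quispe 1/2 — all within limits.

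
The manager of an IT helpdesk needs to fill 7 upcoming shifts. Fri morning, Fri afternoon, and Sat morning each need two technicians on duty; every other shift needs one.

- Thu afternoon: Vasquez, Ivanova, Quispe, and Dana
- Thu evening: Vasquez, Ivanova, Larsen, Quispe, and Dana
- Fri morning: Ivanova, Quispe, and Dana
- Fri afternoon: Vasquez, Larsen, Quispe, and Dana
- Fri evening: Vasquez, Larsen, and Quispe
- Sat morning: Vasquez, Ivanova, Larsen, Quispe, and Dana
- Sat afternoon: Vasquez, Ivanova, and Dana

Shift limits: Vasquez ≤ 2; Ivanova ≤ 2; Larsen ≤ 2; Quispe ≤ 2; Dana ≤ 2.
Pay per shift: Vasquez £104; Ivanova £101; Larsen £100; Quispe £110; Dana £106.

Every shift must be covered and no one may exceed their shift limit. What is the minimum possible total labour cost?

£1042

Picking the cheapest available technician for each shift independently would cost £1014, but that ignores the shift limits.
An optimal schedule: Thu afternoon→Ivanova, Thu evening→Larsen, Fri morning→Ivanova+Quispe, Fri afternoon→Larsen+Dana, Fri evening→Vasquez, Sat morning→Quispe+Dana, Sat afternoon→Vasquez.
Total: 101 + 100 + 101 + 110 + 100 + 106 + 104 + 110 + 106 + 104 = £1042.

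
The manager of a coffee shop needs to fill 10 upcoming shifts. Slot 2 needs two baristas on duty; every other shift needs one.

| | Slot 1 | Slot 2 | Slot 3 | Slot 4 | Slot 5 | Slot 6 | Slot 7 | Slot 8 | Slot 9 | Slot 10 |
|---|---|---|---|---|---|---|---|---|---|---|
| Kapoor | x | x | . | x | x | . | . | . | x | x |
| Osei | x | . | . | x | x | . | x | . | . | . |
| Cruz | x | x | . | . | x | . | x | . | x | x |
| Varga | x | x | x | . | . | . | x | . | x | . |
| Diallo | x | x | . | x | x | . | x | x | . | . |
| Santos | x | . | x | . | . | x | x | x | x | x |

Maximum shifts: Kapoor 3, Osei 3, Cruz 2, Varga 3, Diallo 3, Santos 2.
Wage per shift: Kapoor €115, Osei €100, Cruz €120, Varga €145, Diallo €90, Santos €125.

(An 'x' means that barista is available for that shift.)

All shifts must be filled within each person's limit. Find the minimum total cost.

€1165

Slot 6 can only be covered by Santos, so that assignment is forced.
Picking the cheapest available barista for each shift independently would cost €1135, but that ignores the shift limits.
An optimal schedule: Slot 1→Osei, Slot 2→Diallo+Kapoor, Slot 3→Santos, Slot 4→Diallo, Slot 5→Osei, Slot 6→Santos, Slot 7→Osei, Slot 8→Diallo, Slot 9→Kapoor, Slot 10→Kapoor.
Total: 100 + 90 + 115 + 125 + 90 + 100 + 125 + 100 + 90 + 115 + 115 = €1165.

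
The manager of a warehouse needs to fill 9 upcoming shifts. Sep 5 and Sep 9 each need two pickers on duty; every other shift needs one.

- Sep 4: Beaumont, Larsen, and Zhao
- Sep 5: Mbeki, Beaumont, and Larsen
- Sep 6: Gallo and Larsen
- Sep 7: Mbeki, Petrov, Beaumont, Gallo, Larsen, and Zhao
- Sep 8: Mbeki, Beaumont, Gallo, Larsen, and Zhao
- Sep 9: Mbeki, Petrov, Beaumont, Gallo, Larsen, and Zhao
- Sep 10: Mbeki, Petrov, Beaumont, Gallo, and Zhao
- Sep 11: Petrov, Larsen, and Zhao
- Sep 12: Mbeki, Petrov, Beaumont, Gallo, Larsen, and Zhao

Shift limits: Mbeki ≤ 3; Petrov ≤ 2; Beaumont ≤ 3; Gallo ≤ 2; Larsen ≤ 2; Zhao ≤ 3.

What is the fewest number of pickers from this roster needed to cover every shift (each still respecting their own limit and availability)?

4

11 slots to fill and no one can take more than 3, so at least ⌈11/3⌉ = 4 pickers are needed.
Mbeki, Beaumont, Gallo, and Zhao alone can cover everything: Sep 4→Beaumont, Sep 5→Mbeki+Beaumont, Sep 6→Gallo, Sep 7→Mbeki, Sep 8→Mbeki, Sep 9→Gallo+Zhao, Sep 10→Beaumont, Sep 11→Zhao, Sep 12→Zhao.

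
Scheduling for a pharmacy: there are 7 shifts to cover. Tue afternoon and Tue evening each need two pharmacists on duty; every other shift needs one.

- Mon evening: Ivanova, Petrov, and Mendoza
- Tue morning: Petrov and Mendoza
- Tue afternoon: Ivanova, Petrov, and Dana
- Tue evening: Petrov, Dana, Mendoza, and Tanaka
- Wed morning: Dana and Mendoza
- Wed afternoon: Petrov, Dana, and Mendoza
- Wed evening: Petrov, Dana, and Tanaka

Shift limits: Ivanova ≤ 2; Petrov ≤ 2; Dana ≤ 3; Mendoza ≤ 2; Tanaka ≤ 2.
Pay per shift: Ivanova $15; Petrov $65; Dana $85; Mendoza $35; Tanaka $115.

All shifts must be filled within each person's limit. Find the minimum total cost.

Picking the cheapest available pharmacist for each shift independently would cost $365, but that ignores the shift limits.
An optimal schedule: Mon evening→Ivanova, Tue morning→Mendoza, Tue afternoon→Ivanova+Petrov, Tue evening→Petrov+Dana, Wed morning→Mendoza, Wed afternoon→Dana, Wed evening→Dana.
Total: 15 + 35 + 15 + 65 + 65 + 85 + 35 + 85 + 85 = $485.

$485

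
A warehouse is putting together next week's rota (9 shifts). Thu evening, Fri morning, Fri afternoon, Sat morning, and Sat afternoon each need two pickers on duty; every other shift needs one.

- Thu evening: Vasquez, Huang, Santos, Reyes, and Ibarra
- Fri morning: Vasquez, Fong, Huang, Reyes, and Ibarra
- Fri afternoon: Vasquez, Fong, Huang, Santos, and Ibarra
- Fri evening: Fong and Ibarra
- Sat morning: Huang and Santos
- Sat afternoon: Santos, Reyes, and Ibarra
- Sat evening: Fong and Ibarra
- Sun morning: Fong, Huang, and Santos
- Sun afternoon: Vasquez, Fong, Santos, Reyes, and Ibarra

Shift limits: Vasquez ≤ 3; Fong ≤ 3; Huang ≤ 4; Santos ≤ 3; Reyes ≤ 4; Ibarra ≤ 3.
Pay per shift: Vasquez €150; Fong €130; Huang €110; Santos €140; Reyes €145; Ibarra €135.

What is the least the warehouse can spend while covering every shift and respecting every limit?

Sat morning can only be covered by Huang and Santos, so that assignment is forced.
Picking the cheapest available picker for each shift independently would cost €1750, but that ignores the shift limits.
An optimal schedule: Thu evening→Huang+Ibarra, Fri morning→Huang+Reyes, Fri afternoon→Ibarra+Santos, Fri evening→Fong, Sat morning→Huang+Santos, Sat afternoon→Ibarra+Santos, Sat evening→Fong, Sun morning→Huang, Sun afternoon→Fong.
Total: 110 + 135 + 110 + 145 + 135 + 140 + 130 + 110 + 140 + 135 + 140 + 130 + 110 + 130 = €1800.

€1800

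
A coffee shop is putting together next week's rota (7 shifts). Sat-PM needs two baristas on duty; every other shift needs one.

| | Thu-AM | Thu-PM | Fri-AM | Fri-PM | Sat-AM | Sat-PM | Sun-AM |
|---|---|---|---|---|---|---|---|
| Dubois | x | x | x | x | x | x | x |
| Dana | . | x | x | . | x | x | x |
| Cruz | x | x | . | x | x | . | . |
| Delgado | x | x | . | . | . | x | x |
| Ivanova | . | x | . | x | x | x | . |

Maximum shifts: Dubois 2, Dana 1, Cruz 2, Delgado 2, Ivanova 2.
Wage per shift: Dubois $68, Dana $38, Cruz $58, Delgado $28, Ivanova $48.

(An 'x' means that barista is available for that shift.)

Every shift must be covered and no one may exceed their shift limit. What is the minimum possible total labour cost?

$374

Picking the cheapest available barista for each shift independently would cost $274, but that ignores the shift limits.
An optimal schedule: Thu-AM→Delgado, Thu-PM→Cruz, Fri-AM→Dana, Fri-PM→Ivanova, Sat-AM→Cruz, Sat-PM→Ivanova+Dubois, Sun-AM→Delgado.
Total: 28 + 58 + 38 + 48 + 58 + 48 + 68 + 28 = $374.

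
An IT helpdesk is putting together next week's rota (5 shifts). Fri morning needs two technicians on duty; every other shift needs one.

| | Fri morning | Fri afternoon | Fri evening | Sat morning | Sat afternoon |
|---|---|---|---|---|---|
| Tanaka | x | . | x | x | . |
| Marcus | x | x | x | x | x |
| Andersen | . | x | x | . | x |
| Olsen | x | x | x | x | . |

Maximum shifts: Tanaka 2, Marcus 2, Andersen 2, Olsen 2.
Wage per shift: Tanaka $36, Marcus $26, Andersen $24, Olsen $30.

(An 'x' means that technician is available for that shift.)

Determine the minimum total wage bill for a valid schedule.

Picking the cheapest available technician for each shift independently would cost $154, but that ignores the shift limits.
An optimal schedule: Fri morning→Marcus+Olsen, Fri afternoon→Andersen, Fri evening→Olsen, Sat morning→Marcus, Sat afternoon→Andersen.
Total: 26 + 30 + 24 + 30 + 26 + 24 = $160.

$160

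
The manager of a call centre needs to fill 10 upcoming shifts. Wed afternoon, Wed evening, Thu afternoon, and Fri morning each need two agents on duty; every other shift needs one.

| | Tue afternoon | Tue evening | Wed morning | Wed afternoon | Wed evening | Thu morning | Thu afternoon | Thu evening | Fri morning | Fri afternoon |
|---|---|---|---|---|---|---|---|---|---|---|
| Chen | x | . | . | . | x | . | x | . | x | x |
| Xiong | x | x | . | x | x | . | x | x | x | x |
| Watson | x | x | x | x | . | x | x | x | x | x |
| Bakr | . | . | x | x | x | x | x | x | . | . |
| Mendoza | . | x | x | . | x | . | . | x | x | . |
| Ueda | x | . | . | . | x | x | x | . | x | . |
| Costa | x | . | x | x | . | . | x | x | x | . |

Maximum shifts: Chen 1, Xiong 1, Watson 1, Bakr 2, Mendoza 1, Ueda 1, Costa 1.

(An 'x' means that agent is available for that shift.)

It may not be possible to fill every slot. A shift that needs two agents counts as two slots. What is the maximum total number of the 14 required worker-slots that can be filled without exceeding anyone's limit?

8

Total capacity across all agents is 1+1+1+2+1+1+1 = 8, and 14 slots are needed, so at most 8 can be filled.
An assignment achieving 8: Tue afternoon→Ueda, Tue evening→Xiong, Wed morning→Bakr, Wed afternoon→Bakr+Costa, Wed evening→Mendoza, Thu morning→Watson, Fri afternoon→Chen.
Loads: Chen 1/1, Xiong 1/1, Watson 1/1, Bakr 2/2, Mendoza 1/1, Ueda 1/1, Costa 1/1.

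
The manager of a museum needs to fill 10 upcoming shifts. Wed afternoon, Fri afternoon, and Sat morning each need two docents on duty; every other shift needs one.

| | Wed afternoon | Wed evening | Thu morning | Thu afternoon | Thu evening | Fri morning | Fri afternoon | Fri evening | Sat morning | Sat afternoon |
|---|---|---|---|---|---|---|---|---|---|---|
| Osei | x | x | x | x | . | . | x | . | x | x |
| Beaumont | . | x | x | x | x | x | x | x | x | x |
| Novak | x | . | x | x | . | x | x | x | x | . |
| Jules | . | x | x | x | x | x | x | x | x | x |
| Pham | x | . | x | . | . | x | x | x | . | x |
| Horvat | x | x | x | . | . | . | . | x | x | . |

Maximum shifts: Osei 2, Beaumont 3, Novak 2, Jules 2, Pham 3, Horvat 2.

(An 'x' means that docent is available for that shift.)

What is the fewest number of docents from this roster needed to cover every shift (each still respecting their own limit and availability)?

13 slots to fill and no one can take more than 3, so at least ⌈13/3⌉ = 5 docents are needed.
Any 5 docents together have capacity at most 3+3+2+2+2 = 12 < 13 slots, so 5 can never suffice.
Osei, Beaumont, Novak, Jules, Pham, and Horvat alone can cover everything: Wed afternoon→Novak+Pham, Wed evening→Osei, Thu morning→Pham, Thu afternoon→Osei, Thu evening→Beaumont, Fri morning→Beaumont, Fri afternoon→Jules+Pham, Fri evening→Novak, Sat morning→Jules+Horvat, Sat afternoon→Beaumont.

6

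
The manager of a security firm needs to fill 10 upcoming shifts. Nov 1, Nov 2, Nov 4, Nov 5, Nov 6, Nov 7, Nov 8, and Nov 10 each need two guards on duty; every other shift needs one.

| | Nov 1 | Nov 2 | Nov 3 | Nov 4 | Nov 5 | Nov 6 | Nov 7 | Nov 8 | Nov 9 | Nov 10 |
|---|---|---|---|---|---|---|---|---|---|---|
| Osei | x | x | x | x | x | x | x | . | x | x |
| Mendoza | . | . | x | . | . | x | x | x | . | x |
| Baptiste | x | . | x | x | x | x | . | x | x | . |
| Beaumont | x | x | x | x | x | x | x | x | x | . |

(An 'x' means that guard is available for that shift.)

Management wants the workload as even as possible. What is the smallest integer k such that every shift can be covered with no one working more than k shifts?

5

With 4 guards and 18 worker-slots to fill, someone must work at least ⌈18/4⌉ = 5 shifts, so k ≥ 5.
k = 5 works: Nov 1→Osei+Baptiste, Nov 2→Osei+Beaumont, Nov 3→Mendoza, Nov 4→Osei+Baptiste, Nov 5→Osei+Baptiste, Nov 6→Mendoza+Beaumont, Nov 7→Mendoza+Beaumont, Nov 8→Mendoza+Baptiste, Nov 9→Baptiste, Nov 10→Osei+Mendoza.
Loads: Osei 5, Mendoza 5, Baptiste 5, Beaumont 3 — all ≤ 5.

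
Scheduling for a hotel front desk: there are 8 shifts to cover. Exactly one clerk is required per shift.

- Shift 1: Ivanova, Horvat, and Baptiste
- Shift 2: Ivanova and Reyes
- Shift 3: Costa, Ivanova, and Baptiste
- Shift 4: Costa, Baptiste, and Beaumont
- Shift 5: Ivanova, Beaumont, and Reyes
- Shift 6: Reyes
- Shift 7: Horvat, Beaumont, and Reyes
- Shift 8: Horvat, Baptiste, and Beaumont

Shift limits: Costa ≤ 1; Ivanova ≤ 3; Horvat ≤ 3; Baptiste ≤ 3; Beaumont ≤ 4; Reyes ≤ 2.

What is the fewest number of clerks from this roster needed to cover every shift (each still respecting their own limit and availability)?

3

8 slots to fill and no one can take more than 4, so at least ⌈8/4⌉ = 2 clerks are needed.
Any 2 clerks together have capacity at most 4+3 = 7 < 8 slots, so 2 can never suffice.
Ivanova, Baptiste, and Reyes alone can cover everything: Shift 1→Ivanova, Shift 2→Ivanova, Shift 3→Baptiste, Shift 4→Baptiste, Shift 5→Ivanova, Shift 6→Reyes, Shift 7→Reyes, Shift 8→Baptiste.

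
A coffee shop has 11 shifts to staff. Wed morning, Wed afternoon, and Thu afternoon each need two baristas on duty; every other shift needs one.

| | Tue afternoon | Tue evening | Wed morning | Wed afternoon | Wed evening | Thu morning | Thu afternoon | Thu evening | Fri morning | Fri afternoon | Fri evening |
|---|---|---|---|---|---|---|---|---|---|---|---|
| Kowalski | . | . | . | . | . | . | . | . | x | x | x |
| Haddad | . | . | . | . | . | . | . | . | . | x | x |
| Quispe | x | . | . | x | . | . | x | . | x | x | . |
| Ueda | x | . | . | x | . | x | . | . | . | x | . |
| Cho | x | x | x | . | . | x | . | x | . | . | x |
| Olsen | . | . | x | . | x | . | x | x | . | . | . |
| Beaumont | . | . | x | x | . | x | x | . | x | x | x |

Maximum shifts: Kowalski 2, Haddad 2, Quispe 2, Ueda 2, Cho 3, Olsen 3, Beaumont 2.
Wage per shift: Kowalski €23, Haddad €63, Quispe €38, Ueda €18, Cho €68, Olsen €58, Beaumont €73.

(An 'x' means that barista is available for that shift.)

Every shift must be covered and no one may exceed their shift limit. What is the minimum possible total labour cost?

€672

Tue evening can only be covered by Cho, so that assignment is forced.
Wed evening can only be covered by Olsen, so that assignment is forced.
Picking the cheapest available barista for each shift independently would cost €562, but that ignores the shift limits.
An optimal schedule: Tue afternoon→Quispe, Tue evening→Cho, Wed morning→Cho+Olsen, Wed afternoon→Quispe+Ueda, Wed evening→Olsen, Thu morning→Ueda, Thu afternoon→Olsen+Beaumont, Thu evening→Cho, Fri morning→Kowalski, Fri afternoon→Haddad, Fri evening→Kowalski.
Total: 38 + 68 + 68 + 58 + 38 + 18 + 58 + 18 + 58 + 73 + 68 + 23 + 63 + 23 = €672.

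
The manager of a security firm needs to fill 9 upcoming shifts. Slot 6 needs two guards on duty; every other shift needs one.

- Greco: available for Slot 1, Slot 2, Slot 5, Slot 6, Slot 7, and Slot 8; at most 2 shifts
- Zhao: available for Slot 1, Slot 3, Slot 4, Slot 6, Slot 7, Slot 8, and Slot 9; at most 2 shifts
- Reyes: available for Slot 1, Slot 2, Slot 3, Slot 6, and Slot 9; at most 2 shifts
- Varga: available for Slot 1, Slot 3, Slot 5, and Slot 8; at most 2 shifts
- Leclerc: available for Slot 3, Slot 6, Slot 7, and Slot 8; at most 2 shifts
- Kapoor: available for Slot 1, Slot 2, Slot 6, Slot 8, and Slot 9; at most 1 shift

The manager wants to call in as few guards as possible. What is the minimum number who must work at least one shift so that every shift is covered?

10 slots to fill and no one can take more than 2, so at least ⌈10/2⌉ = 5 guards are needed.
Greco, Zhao, Reyes, Varga, and Leclerc alone can cover everything: Slot 1→Reyes, Slot 2→Greco, Slot 3→Varga, Slot 4→Zhao, Slot 5→Greco, Slot 6→Reyes+Leclerc, Slot 7→Leclerc, Slot 8→Varga, Slot 9→Zhao.

5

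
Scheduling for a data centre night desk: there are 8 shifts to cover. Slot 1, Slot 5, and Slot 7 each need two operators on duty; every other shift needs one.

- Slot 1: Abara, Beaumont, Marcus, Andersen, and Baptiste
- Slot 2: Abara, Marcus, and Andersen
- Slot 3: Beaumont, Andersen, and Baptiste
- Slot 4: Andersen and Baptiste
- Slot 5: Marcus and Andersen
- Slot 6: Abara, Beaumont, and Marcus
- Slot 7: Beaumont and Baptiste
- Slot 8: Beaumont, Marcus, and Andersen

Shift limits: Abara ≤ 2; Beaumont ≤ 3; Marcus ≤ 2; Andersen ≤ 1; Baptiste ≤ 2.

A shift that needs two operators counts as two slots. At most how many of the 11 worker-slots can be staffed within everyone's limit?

Total capacity across all operators is 2+3+2+1+2 = 10, and 11 slots are needed, so at most 10 can be filled.
An assignment achieving 10: Slot 1→Marcus+Baptiste, Slot 2→Abara, Slot 3→Beaumont, Slot 4→Andersen, Slot 5→Marcus, Slot 6→Abara, Slot 7→Beaumont+Baptiste, Slot 8→Beaumont.
Loads: Abara 2/2, Beaumont 3/3, Marcus 2/2, Andersen 1/1, Baptiste 2/2.

10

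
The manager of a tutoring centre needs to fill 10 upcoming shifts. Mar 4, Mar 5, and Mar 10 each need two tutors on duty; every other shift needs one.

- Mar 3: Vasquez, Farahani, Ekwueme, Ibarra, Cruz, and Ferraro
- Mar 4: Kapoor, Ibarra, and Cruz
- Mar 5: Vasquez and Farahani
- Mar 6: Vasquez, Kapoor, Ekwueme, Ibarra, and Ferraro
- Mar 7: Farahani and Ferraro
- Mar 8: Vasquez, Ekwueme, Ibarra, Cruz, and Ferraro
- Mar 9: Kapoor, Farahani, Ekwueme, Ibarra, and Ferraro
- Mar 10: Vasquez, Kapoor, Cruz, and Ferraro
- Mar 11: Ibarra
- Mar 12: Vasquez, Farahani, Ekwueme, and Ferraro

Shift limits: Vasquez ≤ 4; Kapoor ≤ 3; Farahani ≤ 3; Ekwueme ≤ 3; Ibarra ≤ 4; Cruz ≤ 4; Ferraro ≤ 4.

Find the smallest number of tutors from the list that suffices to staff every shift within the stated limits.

13 slots to fill and no one can take more than 4, so at least ⌈13/4⌉ = 4 tutors are needed.
Vasquez, Kapoor, Farahani, and Ibarra alone can cover everything: Mar 3→Farahani, Mar 4→Kapoor+Ibarra, Mar 5→Vasquez+Farahani, Mar 6→Kapoor, Mar 7→Farahani, Mar 8→Vasquez, Mar 9→Ibarra, Mar 10→Vasquez+Kapoor, Mar 11→Ibarra, Mar 12→Vasquez.

4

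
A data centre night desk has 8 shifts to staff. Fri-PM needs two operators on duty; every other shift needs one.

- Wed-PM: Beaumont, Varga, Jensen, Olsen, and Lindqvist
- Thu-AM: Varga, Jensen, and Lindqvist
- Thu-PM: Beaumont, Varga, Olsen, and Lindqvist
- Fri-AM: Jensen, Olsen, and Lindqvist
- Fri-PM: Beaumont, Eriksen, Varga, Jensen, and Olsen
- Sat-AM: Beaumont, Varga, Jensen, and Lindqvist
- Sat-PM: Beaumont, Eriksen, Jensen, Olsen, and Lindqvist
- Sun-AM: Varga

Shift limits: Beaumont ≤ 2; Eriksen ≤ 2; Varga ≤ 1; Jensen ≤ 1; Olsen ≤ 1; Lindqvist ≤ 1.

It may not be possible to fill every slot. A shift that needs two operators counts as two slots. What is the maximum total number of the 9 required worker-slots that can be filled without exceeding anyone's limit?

8

Total capacity across all operators is 2+2+1+1+1+1 = 8, and 9 slots are needed, so at most 8 can be filled.
An assignment achieving 8: Wed-PM→Lindqvist, Thu-AM→Jensen, Thu-PM→Beaumont, Fri-AM→Olsen, Fri-PM→Eriksen, Sat-AM→Beaumont, Sat-PM→Eriksen, Sun-AM→Varga.
Loads: Beaumont 2/2, Eriksen 2/2, Varga 1/1, Jensen 1/1, Olsen 1/1, Lindqvist 1/1.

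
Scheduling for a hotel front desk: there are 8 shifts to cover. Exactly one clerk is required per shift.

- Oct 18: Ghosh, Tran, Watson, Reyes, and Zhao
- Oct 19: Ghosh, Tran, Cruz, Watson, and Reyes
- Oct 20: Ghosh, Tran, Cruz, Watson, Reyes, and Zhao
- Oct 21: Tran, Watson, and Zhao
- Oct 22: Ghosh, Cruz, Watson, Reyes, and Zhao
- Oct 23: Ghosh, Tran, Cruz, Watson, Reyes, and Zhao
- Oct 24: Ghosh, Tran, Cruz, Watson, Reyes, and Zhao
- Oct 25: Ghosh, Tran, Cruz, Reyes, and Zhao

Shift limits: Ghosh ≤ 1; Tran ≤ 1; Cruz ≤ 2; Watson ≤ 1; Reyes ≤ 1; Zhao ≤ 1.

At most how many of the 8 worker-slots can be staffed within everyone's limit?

7

Total capacity across all clerks is 1+1+2+1+1+1 = 7, and 8 slots are needed, so at most 7 can be filled.
An assignment achieving 7: Oct 18→Ghosh, Oct 19→Cruz, Oct 20→Watson, Oct 21→Tran, Oct 22→Cruz, Oct 23→Zhao, Oct 25→Reyes.
Loads: Ghosh 1/1, Tran 1/1, Cruz 2/2, Watson 1/1, Reyes 1/1, Zhao 1/1.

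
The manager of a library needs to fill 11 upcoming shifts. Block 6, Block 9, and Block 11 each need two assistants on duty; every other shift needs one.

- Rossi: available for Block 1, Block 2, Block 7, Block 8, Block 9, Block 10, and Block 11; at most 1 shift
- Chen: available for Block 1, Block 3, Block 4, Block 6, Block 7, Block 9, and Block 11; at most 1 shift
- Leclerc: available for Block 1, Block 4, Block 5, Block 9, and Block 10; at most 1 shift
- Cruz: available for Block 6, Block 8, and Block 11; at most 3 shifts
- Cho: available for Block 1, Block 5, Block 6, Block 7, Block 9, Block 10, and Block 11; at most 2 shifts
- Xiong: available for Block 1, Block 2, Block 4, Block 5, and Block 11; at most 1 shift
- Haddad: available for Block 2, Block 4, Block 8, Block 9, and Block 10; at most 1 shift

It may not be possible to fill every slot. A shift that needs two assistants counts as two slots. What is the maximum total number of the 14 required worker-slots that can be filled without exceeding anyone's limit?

Total capacity across all assistants is 1+1+1+3+2+1+1 = 10, and 14 slots are needed, so at most 10 can be filled.
An assignment achieving 10: Block 2→Rossi, Block 3→Chen, Block 4→Xiong, Block 5→Leclerc, Block 6→Cruz+Cho, Block 7→Cho, Block 8→Cruz, Block 10→Haddad, Block 11→Cruz.
Loads: Rossi 1/1, Chen 1/1, Leclerc 1/1, Cruz 3/3, Cho 2/2, Xiong 1/1, Haddad 1/1.

10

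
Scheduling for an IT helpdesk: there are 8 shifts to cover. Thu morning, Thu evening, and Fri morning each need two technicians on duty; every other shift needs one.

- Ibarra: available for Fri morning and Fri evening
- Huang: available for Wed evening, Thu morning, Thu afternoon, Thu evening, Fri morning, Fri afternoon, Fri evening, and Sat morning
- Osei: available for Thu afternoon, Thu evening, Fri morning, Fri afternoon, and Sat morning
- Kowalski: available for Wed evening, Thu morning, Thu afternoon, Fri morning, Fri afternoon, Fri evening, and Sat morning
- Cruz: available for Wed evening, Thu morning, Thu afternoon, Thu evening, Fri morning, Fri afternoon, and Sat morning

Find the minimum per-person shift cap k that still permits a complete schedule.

With 5 technicians and 11 worker-slots to fill, someone must work at least ⌈11/5⌉ = 3 shifts, so k ≥ 3.
k = 3 works: Wed evening→Huang, Thu morning→Huang+Kowalski, Thu afternoon→Osei, Thu evening→Huang+Osei, Fri morning→Ibarra+Kowalski, Fri afternoon→Osei, Fri evening→Ibarra, Sat morning→Kowalski.
Loads: Ibarra 2, Huang 3, Osei 3, Kowalski 3, Cruz 0 — all ≤ 3.

3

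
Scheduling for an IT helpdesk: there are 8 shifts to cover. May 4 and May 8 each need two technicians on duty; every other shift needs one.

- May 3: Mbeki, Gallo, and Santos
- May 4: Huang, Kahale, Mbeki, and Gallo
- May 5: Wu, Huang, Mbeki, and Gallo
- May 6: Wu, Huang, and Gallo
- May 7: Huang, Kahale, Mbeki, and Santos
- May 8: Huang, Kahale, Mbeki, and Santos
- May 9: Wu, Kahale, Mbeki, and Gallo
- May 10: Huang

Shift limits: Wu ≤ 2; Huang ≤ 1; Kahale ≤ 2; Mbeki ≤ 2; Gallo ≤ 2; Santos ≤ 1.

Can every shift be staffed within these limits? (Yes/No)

Yes

May 10 can only be covered by Huang, so that assignment is forced.
One valid schedule: May 3→Mbeki, May 4→Kahale+Gallo, May 5→Wu, May 6→Wu, May 7→Kahale, May 8→Mbeki+Santos, May 9→Gallo, May 10→Huang.
Loads: Wu 2/2, Huang 1/1, Kahale 2/2, Mbeki 2/2, Gallo 2/2, Santos 1/1 — all within limits.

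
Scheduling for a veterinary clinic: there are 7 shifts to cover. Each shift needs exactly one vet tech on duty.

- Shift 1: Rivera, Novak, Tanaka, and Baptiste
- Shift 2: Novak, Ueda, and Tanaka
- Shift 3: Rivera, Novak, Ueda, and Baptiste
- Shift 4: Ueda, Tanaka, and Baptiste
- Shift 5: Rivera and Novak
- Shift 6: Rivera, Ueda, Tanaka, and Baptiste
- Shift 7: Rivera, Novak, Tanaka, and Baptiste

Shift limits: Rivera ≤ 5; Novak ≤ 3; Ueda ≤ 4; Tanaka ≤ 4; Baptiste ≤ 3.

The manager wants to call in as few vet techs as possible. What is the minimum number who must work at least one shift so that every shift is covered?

7 slots to fill and no one can take more than 5, so at least ⌈7/5⌉ = 2 vet techs are needed.
Rivera and Ueda alone can cover everything: Shift 1→Rivera, Shift 2→Ueda, Shift 3→Rivera, Shift 4→Ueda, Shift 5→Rivera, Shift 6→Rivera, Shift 7→Rivera.

2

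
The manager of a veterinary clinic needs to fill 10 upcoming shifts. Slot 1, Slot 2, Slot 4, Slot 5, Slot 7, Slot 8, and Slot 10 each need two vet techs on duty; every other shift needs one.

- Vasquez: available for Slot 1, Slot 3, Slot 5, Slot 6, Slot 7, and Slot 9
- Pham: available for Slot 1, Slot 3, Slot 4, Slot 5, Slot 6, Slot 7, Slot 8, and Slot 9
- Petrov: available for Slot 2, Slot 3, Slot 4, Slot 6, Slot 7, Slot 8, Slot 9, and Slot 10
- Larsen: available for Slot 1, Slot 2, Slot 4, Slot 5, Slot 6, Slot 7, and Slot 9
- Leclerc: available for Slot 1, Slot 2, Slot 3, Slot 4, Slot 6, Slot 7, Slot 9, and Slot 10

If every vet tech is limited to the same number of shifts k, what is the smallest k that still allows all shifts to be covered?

4

With 5 vet techs and 17 worker-slots to fill, someone must work at least ⌈17/5⌉ = 4 shifts, so k ≥ 4.
k = 4 works: Slot 1→Pham+Larsen, Slot 2→Petrov+Larsen, Slot 3→Vasquez, Slot 4→Pham+Petrov, Slot 5→Vasquez+Pham, Slot 6→Vasquez, Slot 7→Larsen+Leclerc, Slot 8→Pham+Petrov, Slot 9→Vasquez, Slot 10→Petrov+Leclerc.
Loads: Vasquez 4, Pham 4, Petrov 4, Larsen 3, Leclerc 2 — all ≤ 4.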